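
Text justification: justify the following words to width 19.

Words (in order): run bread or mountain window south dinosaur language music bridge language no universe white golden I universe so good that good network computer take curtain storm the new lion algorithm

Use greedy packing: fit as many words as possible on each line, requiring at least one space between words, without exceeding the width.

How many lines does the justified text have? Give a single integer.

Answer: 12

Derivation:
Line 1: ['run', 'bread', 'or'] (min_width=12, slack=7)
Line 2: ['mountain', 'window'] (min_width=15, slack=4)
Line 3: ['south', 'dinosaur'] (min_width=14, slack=5)
Line 4: ['language', 'music'] (min_width=14, slack=5)
Line 5: ['bridge', 'language', 'no'] (min_width=18, slack=1)
Line 6: ['universe', 'white'] (min_width=14, slack=5)
Line 7: ['golden', 'I', 'universe'] (min_width=17, slack=2)
Line 8: ['so', 'good', 'that', 'good'] (min_width=17, slack=2)
Line 9: ['network', 'computer'] (min_width=16, slack=3)
Line 10: ['take', 'curtain', 'storm'] (min_width=18, slack=1)
Line 11: ['the', 'new', 'lion'] (min_width=12, slack=7)
Line 12: ['algorithm'] (min_width=9, slack=10)
Total lines: 12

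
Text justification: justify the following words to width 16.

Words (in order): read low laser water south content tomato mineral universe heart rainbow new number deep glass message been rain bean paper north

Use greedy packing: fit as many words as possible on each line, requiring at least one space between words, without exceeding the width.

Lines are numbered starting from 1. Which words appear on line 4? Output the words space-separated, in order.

Answer: mineral universe

Derivation:
Line 1: ['read', 'low', 'laser'] (min_width=14, slack=2)
Line 2: ['water', 'south'] (min_width=11, slack=5)
Line 3: ['content', 'tomato'] (min_width=14, slack=2)
Line 4: ['mineral', 'universe'] (min_width=16, slack=0)
Line 5: ['heart', 'rainbow'] (min_width=13, slack=3)
Line 6: ['new', 'number', 'deep'] (min_width=15, slack=1)
Line 7: ['glass', 'message'] (min_width=13, slack=3)
Line 8: ['been', 'rain', 'bean'] (min_width=14, slack=2)
Line 9: ['paper', 'north'] (min_width=11, slack=5)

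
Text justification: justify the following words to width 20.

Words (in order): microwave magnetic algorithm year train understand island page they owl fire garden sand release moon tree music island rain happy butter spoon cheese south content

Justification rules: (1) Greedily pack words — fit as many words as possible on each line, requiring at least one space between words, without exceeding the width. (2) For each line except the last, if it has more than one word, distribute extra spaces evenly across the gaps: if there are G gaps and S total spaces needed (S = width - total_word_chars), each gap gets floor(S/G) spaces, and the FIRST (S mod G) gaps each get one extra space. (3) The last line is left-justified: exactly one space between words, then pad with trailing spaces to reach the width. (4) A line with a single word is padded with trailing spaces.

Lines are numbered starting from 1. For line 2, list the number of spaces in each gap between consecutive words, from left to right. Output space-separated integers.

Answer: 1 1

Derivation:
Line 1: ['microwave', 'magnetic'] (min_width=18, slack=2)
Line 2: ['algorithm', 'year', 'train'] (min_width=20, slack=0)
Line 3: ['understand', 'island'] (min_width=17, slack=3)
Line 4: ['page', 'they', 'owl', 'fire'] (min_width=18, slack=2)
Line 5: ['garden', 'sand', 'release'] (min_width=19, slack=1)
Line 6: ['moon', 'tree', 'music'] (min_width=15, slack=5)
Line 7: ['island', 'rain', 'happy'] (min_width=17, slack=3)
Line 8: ['butter', 'spoon', 'cheese'] (min_width=19, slack=1)
Line 9: ['south', 'content'] (min_width=13, slack=7)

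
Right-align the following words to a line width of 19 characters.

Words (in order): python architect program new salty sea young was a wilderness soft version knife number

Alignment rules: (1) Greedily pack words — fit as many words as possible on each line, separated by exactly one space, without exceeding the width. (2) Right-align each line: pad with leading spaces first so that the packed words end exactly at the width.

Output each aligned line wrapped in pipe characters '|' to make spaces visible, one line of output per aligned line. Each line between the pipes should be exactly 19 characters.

Line 1: ['python', 'architect'] (min_width=16, slack=3)
Line 2: ['program', 'new', 'salty'] (min_width=17, slack=2)
Line 3: ['sea', 'young', 'was', 'a'] (min_width=15, slack=4)
Line 4: ['wilderness', 'soft'] (min_width=15, slack=4)
Line 5: ['version', 'knife'] (min_width=13, slack=6)
Line 6: ['number'] (min_width=6, slack=13)

Answer: |   python architect|
|  program new salty|
|    sea young was a|
|    wilderness soft|
|      version knife|
|             number|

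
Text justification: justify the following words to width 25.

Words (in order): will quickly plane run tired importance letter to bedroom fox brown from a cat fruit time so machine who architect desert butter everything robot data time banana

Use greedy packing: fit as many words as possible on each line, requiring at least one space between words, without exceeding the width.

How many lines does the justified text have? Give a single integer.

Answer: 7

Derivation:
Line 1: ['will', 'quickly', 'plane', 'run'] (min_width=22, slack=3)
Line 2: ['tired', 'importance', 'letter'] (min_width=23, slack=2)
Line 3: ['to', 'bedroom', 'fox', 'brown', 'from'] (min_width=25, slack=0)
Line 4: ['a', 'cat', 'fruit', 'time', 'so'] (min_width=19, slack=6)
Line 5: ['machine', 'who', 'architect'] (min_width=21, slack=4)
Line 6: ['desert', 'butter', 'everything'] (min_width=24, slack=1)
Line 7: ['robot', 'data', 'time', 'banana'] (min_width=22, slack=3)
Total lines: 7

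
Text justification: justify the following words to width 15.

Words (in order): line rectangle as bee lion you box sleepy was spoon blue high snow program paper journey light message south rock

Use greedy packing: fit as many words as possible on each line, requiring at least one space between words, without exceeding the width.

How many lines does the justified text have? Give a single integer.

Answer: 8

Derivation:
Line 1: ['line', 'rectangle'] (min_width=14, slack=1)
Line 2: ['as', 'bee', 'lion', 'you'] (min_width=15, slack=0)
Line 3: ['box', 'sleepy', 'was'] (min_width=14, slack=1)
Line 4: ['spoon', 'blue', 'high'] (min_width=15, slack=0)
Line 5: ['snow', 'program'] (min_width=12, slack=3)
Line 6: ['paper', 'journey'] (min_width=13, slack=2)
Line 7: ['light', 'message'] (min_width=13, slack=2)
Line 8: ['south', 'rock'] (min_width=10, slack=5)
Total lines: 8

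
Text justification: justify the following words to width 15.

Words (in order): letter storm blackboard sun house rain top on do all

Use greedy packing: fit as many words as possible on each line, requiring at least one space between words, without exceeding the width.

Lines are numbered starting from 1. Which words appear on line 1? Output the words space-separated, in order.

Line 1: ['letter', 'storm'] (min_width=12, slack=3)
Line 2: ['blackboard', 'sun'] (min_width=14, slack=1)
Line 3: ['house', 'rain', 'top'] (min_width=14, slack=1)
Line 4: ['on', 'do', 'all'] (min_width=9, slack=6)

Answer: letter storm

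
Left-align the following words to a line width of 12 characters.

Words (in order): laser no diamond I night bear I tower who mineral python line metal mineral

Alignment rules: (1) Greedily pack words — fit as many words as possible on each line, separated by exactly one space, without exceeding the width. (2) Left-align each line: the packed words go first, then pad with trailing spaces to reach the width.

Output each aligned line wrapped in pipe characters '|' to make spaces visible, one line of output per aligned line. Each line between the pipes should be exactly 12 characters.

Answer: |laser no    |
|diamond I   |
|night bear I|
|tower who   |
|mineral     |
|python line |
|metal       |
|mineral     |

Derivation:
Line 1: ['laser', 'no'] (min_width=8, slack=4)
Line 2: ['diamond', 'I'] (min_width=9, slack=3)
Line 3: ['night', 'bear', 'I'] (min_width=12, slack=0)
Line 4: ['tower', 'who'] (min_width=9, slack=3)
Line 5: ['mineral'] (min_width=7, slack=5)
Line 6: ['python', 'line'] (min_width=11, slack=1)
Line 7: ['metal'] (min_width=5, slack=7)
Line 8: ['mineral'] (min_width=7, slack=5)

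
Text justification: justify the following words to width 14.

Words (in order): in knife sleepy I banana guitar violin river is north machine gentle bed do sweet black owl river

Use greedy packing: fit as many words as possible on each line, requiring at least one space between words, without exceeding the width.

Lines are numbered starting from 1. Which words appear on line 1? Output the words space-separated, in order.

Answer: in knife

Derivation:
Line 1: ['in', 'knife'] (min_width=8, slack=6)
Line 2: ['sleepy', 'I'] (min_width=8, slack=6)
Line 3: ['banana', 'guitar'] (min_width=13, slack=1)
Line 4: ['violin', 'river'] (min_width=12, slack=2)
Line 5: ['is', 'north'] (min_width=8, slack=6)
Line 6: ['machine', 'gentle'] (min_width=14, slack=0)
Line 7: ['bed', 'do', 'sweet'] (min_width=12, slack=2)
Line 8: ['black', 'owl'] (min_width=9, slack=5)
Line 9: ['river'] (min_width=5, slack=9)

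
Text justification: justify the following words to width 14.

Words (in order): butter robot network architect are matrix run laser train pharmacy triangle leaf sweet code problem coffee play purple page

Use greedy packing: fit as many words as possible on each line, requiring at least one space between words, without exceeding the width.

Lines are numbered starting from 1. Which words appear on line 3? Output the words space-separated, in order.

Answer: architect are

Derivation:
Line 1: ['butter', 'robot'] (min_width=12, slack=2)
Line 2: ['network'] (min_width=7, slack=7)
Line 3: ['architect', 'are'] (min_width=13, slack=1)
Line 4: ['matrix', 'run'] (min_width=10, slack=4)
Line 5: ['laser', 'train'] (min_width=11, slack=3)
Line 6: ['pharmacy'] (min_width=8, slack=6)
Line 7: ['triangle', 'leaf'] (min_width=13, slack=1)
Line 8: ['sweet', 'code'] (min_width=10, slack=4)
Line 9: ['problem', 'coffee'] (min_width=14, slack=0)
Line 10: ['play', 'purple'] (min_width=11, slack=3)
Line 11: ['page'] (min_width=4, slack=10)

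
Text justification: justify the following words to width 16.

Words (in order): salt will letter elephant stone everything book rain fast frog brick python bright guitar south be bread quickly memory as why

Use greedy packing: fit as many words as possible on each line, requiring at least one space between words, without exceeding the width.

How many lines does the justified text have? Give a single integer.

Answer: 9

Derivation:
Line 1: ['salt', 'will', 'letter'] (min_width=16, slack=0)
Line 2: ['elephant', 'stone'] (min_width=14, slack=2)
Line 3: ['everything', 'book'] (min_width=15, slack=1)
Line 4: ['rain', 'fast', 'frog'] (min_width=14, slack=2)
Line 5: ['brick', 'python'] (min_width=12, slack=4)
Line 6: ['bright', 'guitar'] (min_width=13, slack=3)
Line 7: ['south', 'be', 'bread'] (min_width=14, slack=2)
Line 8: ['quickly', 'memory'] (min_width=14, slack=2)
Line 9: ['as', 'why'] (min_width=6, slack=10)
Total lines: 9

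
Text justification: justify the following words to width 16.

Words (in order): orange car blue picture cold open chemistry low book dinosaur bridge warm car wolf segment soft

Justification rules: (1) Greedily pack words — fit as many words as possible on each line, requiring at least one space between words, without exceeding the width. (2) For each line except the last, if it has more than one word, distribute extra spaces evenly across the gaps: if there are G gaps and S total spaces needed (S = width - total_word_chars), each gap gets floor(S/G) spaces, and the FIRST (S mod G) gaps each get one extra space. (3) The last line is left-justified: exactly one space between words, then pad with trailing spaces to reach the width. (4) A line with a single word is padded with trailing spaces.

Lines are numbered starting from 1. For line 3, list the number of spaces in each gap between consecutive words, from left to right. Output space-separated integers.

Line 1: ['orange', 'car', 'blue'] (min_width=15, slack=1)
Line 2: ['picture', 'cold'] (min_width=12, slack=4)
Line 3: ['open', 'chemistry'] (min_width=14, slack=2)
Line 4: ['low', 'book'] (min_width=8, slack=8)
Line 5: ['dinosaur', 'bridge'] (min_width=15, slack=1)
Line 6: ['warm', 'car', 'wolf'] (min_width=13, slack=3)
Line 7: ['segment', 'soft'] (min_width=12, slack=4)

Answer: 3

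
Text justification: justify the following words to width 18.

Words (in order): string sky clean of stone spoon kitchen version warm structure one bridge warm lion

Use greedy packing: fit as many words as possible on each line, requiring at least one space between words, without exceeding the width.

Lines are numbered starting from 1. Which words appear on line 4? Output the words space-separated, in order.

Answer: warm structure one

Derivation:
Line 1: ['string', 'sky', 'clean'] (min_width=16, slack=2)
Line 2: ['of', 'stone', 'spoon'] (min_width=14, slack=4)
Line 3: ['kitchen', 'version'] (min_width=15, slack=3)
Line 4: ['warm', 'structure', 'one'] (min_width=18, slack=0)
Line 5: ['bridge', 'warm', 'lion'] (min_width=16, slack=2)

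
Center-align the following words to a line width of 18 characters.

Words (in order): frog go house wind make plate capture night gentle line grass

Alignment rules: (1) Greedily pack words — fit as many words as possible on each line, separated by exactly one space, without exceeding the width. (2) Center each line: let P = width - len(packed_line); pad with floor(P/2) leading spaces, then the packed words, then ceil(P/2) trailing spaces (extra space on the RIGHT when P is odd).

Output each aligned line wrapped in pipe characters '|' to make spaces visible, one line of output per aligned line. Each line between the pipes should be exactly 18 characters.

Answer: |frog go house wind|
|make plate capture|
|night gentle line |
|      grass       |

Derivation:
Line 1: ['frog', 'go', 'house', 'wind'] (min_width=18, slack=0)
Line 2: ['make', 'plate', 'capture'] (min_width=18, slack=0)
Line 3: ['night', 'gentle', 'line'] (min_width=17, slack=1)
Line 4: ['grass'] (min_width=5, slack=13)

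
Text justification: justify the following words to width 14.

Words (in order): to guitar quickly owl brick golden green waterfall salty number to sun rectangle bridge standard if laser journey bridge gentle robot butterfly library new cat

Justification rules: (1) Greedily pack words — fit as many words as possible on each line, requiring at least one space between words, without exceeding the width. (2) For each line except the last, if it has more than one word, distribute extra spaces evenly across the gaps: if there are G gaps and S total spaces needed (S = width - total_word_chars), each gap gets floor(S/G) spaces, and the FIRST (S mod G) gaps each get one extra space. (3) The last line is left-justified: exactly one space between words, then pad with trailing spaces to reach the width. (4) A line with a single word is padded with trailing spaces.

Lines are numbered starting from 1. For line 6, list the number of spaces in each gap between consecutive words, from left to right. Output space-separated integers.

Line 1: ['to', 'guitar'] (min_width=9, slack=5)
Line 2: ['quickly', 'owl'] (min_width=11, slack=3)
Line 3: ['brick', 'golden'] (min_width=12, slack=2)
Line 4: ['green'] (min_width=5, slack=9)
Line 5: ['waterfall'] (min_width=9, slack=5)
Line 6: ['salty', 'number'] (min_width=12, slack=2)
Line 7: ['to', 'sun'] (min_width=6, slack=8)
Line 8: ['rectangle'] (min_width=9, slack=5)
Line 9: ['bridge'] (min_width=6, slack=8)
Line 10: ['standard', 'if'] (min_width=11, slack=3)
Line 11: ['laser', 'journey'] (min_width=13, slack=1)
Line 12: ['bridge', 'gentle'] (min_width=13, slack=1)
Line 13: ['robot'] (min_width=5, slack=9)
Line 14: ['butterfly'] (min_width=9, slack=5)
Line 15: ['library', 'new'] (min_width=11, slack=3)
Line 16: ['cat'] (min_width=3, slack=11)

Answer: 3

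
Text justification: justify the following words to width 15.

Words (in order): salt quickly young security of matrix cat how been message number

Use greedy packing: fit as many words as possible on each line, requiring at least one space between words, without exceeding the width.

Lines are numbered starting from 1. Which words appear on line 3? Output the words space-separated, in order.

Answer: of matrix cat

Derivation:
Line 1: ['salt', 'quickly'] (min_width=12, slack=3)
Line 2: ['young', 'security'] (min_width=14, slack=1)
Line 3: ['of', 'matrix', 'cat'] (min_width=13, slack=2)
Line 4: ['how', 'been'] (min_width=8, slack=7)
Line 5: ['message', 'number'] (min_width=14, slack=1)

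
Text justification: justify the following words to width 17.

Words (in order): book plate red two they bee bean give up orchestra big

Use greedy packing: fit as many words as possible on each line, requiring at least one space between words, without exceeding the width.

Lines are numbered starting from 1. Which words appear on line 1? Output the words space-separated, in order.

Line 1: ['book', 'plate', 'red'] (min_width=14, slack=3)
Line 2: ['two', 'they', 'bee', 'bean'] (min_width=17, slack=0)
Line 3: ['give', 'up', 'orchestra'] (min_width=17, slack=0)
Line 4: ['big'] (min_width=3, slack=14)

Answer: book plate red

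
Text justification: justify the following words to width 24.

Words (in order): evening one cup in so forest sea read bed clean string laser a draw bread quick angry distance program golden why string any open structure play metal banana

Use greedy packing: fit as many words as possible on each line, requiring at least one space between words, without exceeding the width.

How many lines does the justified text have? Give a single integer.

Answer: 8

Derivation:
Line 1: ['evening', 'one', 'cup', 'in', 'so'] (min_width=21, slack=3)
Line 2: ['forest', 'sea', 'read', 'bed'] (min_width=19, slack=5)
Line 3: ['clean', 'string', 'laser', 'a'] (min_width=20, slack=4)
Line 4: ['draw', 'bread', 'quick', 'angry'] (min_width=22, slack=2)
Line 5: ['distance', 'program', 'golden'] (min_width=23, slack=1)
Line 6: ['why', 'string', 'any', 'open'] (min_width=19, slack=5)
Line 7: ['structure', 'play', 'metal'] (min_width=20, slack=4)
Line 8: ['banana'] (min_width=6, slack=18)
Total lines: 8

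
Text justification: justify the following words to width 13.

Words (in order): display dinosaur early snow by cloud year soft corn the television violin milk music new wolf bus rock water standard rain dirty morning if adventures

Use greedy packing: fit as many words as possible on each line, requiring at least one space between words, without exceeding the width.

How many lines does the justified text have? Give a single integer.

Line 1: ['display'] (min_width=7, slack=6)
Line 2: ['dinosaur'] (min_width=8, slack=5)
Line 3: ['early', 'snow', 'by'] (min_width=13, slack=0)
Line 4: ['cloud', 'year'] (min_width=10, slack=3)
Line 5: ['soft', 'corn', 'the'] (min_width=13, slack=0)
Line 6: ['television'] (min_width=10, slack=3)
Line 7: ['violin', 'milk'] (min_width=11, slack=2)
Line 8: ['music', 'new'] (min_width=9, slack=4)
Line 9: ['wolf', 'bus', 'rock'] (min_width=13, slack=0)
Line 10: ['water'] (min_width=5, slack=8)
Line 11: ['standard', 'rain'] (min_width=13, slack=0)
Line 12: ['dirty', 'morning'] (min_width=13, slack=0)
Line 13: ['if', 'adventures'] (min_width=13, slack=0)
Total lines: 13

Answer: 13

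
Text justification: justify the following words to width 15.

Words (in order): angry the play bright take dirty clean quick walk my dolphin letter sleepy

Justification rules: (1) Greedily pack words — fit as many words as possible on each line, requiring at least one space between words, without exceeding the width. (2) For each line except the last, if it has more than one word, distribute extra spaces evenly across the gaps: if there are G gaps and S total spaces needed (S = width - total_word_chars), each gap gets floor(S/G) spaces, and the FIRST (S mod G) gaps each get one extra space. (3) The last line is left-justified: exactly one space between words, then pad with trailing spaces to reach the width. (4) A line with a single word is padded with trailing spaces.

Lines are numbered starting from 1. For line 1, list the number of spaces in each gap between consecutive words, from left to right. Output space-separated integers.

Line 1: ['angry', 'the', 'play'] (min_width=14, slack=1)
Line 2: ['bright', 'take'] (min_width=11, slack=4)
Line 3: ['dirty', 'clean'] (min_width=11, slack=4)
Line 4: ['quick', 'walk', 'my'] (min_width=13, slack=2)
Line 5: ['dolphin', 'letter'] (min_width=14, slack=1)
Line 6: ['sleepy'] (min_width=6, slack=9)

Answer: 2 1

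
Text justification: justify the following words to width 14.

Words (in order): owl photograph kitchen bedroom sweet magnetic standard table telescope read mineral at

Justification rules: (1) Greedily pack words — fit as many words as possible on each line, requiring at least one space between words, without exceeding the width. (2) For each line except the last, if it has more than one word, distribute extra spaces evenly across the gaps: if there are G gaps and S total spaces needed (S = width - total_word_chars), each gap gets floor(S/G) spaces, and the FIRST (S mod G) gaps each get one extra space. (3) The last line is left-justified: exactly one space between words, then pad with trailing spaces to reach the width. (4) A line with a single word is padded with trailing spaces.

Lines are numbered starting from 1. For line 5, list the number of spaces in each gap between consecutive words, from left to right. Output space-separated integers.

Answer: 1

Derivation:
Line 1: ['owl', 'photograph'] (min_width=14, slack=0)
Line 2: ['kitchen'] (min_width=7, slack=7)
Line 3: ['bedroom', 'sweet'] (min_width=13, slack=1)
Line 4: ['magnetic'] (min_width=8, slack=6)
Line 5: ['standard', 'table'] (min_width=14, slack=0)
Line 6: ['telescope', 'read'] (min_width=14, slack=0)
Line 7: ['mineral', 'at'] (min_width=10, slack=4)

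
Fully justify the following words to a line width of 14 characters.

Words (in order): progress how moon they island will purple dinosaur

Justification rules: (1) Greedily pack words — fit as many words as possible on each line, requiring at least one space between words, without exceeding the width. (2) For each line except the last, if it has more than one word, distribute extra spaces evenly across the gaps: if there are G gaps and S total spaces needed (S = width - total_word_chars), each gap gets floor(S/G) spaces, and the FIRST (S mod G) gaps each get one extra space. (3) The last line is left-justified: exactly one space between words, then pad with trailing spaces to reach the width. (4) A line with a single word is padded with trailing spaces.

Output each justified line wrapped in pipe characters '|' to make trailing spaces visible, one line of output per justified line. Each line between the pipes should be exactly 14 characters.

Line 1: ['progress', 'how'] (min_width=12, slack=2)
Line 2: ['moon', 'they'] (min_width=9, slack=5)
Line 3: ['island', 'will'] (min_width=11, slack=3)
Line 4: ['purple'] (min_width=6, slack=8)
Line 5: ['dinosaur'] (min_width=8, slack=6)

Answer: |progress   how|
|moon      they|
|island    will|
|purple        |
|dinosaur      |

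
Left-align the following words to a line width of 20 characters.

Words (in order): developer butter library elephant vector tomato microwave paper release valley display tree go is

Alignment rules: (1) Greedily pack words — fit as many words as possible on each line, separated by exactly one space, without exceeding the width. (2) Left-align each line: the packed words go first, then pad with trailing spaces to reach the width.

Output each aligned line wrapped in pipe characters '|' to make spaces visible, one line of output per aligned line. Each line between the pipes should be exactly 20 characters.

Answer: |developer butter    |
|library elephant    |
|vector tomato       |
|microwave paper     |
|release valley      |
|display tree go is  |

Derivation:
Line 1: ['developer', 'butter'] (min_width=16, slack=4)
Line 2: ['library', 'elephant'] (min_width=16, slack=4)
Line 3: ['vector', 'tomato'] (min_width=13, slack=7)
Line 4: ['microwave', 'paper'] (min_width=15, slack=5)
Line 5: ['release', 'valley'] (min_width=14, slack=6)
Line 6: ['display', 'tree', 'go', 'is'] (min_width=18, slack=2)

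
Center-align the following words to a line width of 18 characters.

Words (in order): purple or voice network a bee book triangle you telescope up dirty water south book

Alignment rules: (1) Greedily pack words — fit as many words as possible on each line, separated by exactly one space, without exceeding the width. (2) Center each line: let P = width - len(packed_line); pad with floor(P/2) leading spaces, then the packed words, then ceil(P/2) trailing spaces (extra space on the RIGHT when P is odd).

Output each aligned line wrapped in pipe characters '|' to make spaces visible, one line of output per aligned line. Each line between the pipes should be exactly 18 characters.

Line 1: ['purple', 'or', 'voice'] (min_width=15, slack=3)
Line 2: ['network', 'a', 'bee', 'book'] (min_width=18, slack=0)
Line 3: ['triangle', 'you'] (min_width=12, slack=6)
Line 4: ['telescope', 'up', 'dirty'] (min_width=18, slack=0)
Line 5: ['water', 'south', 'book'] (min_width=16, slack=2)

Answer: | purple or voice  |
|network a bee book|
|   triangle you   |
|telescope up dirty|
| water south book |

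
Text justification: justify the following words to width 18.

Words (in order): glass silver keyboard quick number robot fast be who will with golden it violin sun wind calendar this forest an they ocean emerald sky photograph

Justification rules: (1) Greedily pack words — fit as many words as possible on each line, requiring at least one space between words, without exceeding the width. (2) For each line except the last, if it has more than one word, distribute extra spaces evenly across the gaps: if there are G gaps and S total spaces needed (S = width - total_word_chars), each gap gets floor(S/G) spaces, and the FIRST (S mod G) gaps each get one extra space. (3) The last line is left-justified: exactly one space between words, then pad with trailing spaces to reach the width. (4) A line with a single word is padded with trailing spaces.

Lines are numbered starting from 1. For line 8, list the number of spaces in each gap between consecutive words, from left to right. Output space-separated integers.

Answer: 1 1

Derivation:
Line 1: ['glass', 'silver'] (min_width=12, slack=6)
Line 2: ['keyboard', 'quick'] (min_width=14, slack=4)
Line 3: ['number', 'robot', 'fast'] (min_width=17, slack=1)
Line 4: ['be', 'who', 'will', 'with'] (min_width=16, slack=2)
Line 5: ['golden', 'it', 'violin'] (min_width=16, slack=2)
Line 6: ['sun', 'wind', 'calendar'] (min_width=17, slack=1)
Line 7: ['this', 'forest', 'an'] (min_width=14, slack=4)
Line 8: ['they', 'ocean', 'emerald'] (min_width=18, slack=0)
Line 9: ['sky', 'photograph'] (min_width=14, slack=4)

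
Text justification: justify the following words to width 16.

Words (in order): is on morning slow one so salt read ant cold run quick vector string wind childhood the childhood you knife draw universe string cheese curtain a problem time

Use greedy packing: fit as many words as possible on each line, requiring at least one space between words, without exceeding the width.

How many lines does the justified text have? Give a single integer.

Line 1: ['is', 'on', 'morning'] (min_width=13, slack=3)
Line 2: ['slow', 'one', 'so', 'salt'] (min_width=16, slack=0)
Line 3: ['read', 'ant', 'cold'] (min_width=13, slack=3)
Line 4: ['run', 'quick', 'vector'] (min_width=16, slack=0)
Line 5: ['string', 'wind'] (min_width=11, slack=5)
Line 6: ['childhood', 'the'] (min_width=13, slack=3)
Line 7: ['childhood', 'you'] (min_width=13, slack=3)
Line 8: ['knife', 'draw'] (min_width=10, slack=6)
Line 9: ['universe', 'string'] (min_width=15, slack=1)
Line 10: ['cheese', 'curtain', 'a'] (min_width=16, slack=0)
Line 11: ['problem', 'time'] (min_width=12, slack=4)
Total lines: 11

Answer: 11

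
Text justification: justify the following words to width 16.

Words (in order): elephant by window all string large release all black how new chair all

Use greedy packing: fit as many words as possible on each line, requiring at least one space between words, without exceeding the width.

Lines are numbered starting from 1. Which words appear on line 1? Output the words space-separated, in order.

Line 1: ['elephant', 'by'] (min_width=11, slack=5)
Line 2: ['window', 'all'] (min_width=10, slack=6)
Line 3: ['string', 'large'] (min_width=12, slack=4)
Line 4: ['release', 'all'] (min_width=11, slack=5)
Line 5: ['black', 'how', 'new'] (min_width=13, slack=3)
Line 6: ['chair', 'all'] (min_width=9, slack=7)

Answer: elephant by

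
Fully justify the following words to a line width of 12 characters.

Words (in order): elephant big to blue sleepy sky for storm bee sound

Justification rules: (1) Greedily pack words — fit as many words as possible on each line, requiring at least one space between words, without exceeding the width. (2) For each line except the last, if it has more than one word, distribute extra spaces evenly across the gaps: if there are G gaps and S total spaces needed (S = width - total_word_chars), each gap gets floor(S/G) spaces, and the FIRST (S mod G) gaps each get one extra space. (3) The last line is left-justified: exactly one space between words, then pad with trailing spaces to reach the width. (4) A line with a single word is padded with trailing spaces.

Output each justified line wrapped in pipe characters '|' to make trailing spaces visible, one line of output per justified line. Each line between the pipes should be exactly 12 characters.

Line 1: ['elephant', 'big'] (min_width=12, slack=0)
Line 2: ['to', 'blue'] (min_width=7, slack=5)
Line 3: ['sleepy', 'sky'] (min_width=10, slack=2)
Line 4: ['for', 'storm'] (min_width=9, slack=3)
Line 5: ['bee', 'sound'] (min_width=9, slack=3)

Answer: |elephant big|
|to      blue|
|sleepy   sky|
|for    storm|
|bee sound   |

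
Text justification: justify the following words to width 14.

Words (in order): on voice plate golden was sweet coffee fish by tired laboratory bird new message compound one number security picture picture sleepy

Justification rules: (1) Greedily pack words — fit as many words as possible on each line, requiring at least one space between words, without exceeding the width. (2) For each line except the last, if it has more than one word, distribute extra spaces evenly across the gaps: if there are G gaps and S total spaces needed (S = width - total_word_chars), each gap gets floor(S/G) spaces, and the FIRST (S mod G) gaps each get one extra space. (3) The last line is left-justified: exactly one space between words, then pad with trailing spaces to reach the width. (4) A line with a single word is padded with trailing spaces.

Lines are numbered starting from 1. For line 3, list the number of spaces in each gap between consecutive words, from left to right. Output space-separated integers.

Answer: 3

Derivation:
Line 1: ['on', 'voice', 'plate'] (min_width=14, slack=0)
Line 2: ['golden', 'was'] (min_width=10, slack=4)
Line 3: ['sweet', 'coffee'] (min_width=12, slack=2)
Line 4: ['fish', 'by', 'tired'] (min_width=13, slack=1)
Line 5: ['laboratory'] (min_width=10, slack=4)
Line 6: ['bird', 'new'] (min_width=8, slack=6)
Line 7: ['message'] (min_width=7, slack=7)
Line 8: ['compound', 'one'] (min_width=12, slack=2)
Line 9: ['number'] (min_width=6, slack=8)
Line 10: ['security'] (min_width=8, slack=6)
Line 11: ['picture'] (min_width=7, slack=7)
Line 12: ['picture', 'sleepy'] (min_width=14, slack=0)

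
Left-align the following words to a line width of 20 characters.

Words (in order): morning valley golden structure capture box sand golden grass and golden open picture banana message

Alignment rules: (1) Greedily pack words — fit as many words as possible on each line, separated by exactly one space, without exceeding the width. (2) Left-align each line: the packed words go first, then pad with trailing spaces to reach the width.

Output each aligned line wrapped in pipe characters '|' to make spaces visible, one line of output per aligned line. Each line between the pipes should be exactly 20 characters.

Line 1: ['morning', 'valley'] (min_width=14, slack=6)
Line 2: ['golden', 'structure'] (min_width=16, slack=4)
Line 3: ['capture', 'box', 'sand'] (min_width=16, slack=4)
Line 4: ['golden', 'grass', 'and'] (min_width=16, slack=4)
Line 5: ['golden', 'open', 'picture'] (min_width=19, slack=1)
Line 6: ['banana', 'message'] (min_width=14, slack=6)

Answer: |morning valley      |
|golden structure    |
|capture box sand    |
|golden grass and    |
|golden open picture |
|banana message      |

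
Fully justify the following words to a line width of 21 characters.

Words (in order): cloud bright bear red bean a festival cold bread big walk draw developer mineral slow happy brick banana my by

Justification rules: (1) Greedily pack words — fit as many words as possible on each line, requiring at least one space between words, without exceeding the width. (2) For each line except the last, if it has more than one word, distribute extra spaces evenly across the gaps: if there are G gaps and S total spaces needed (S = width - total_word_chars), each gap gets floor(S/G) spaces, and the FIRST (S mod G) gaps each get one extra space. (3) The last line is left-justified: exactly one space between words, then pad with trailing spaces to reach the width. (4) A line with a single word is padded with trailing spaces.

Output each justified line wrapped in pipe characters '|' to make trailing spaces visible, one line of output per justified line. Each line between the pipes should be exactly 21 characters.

Answer: |cloud bright bear red|
|bean  a festival cold|
|bread  big  walk draw|
|developer     mineral|
|slow    happy   brick|
|banana my by         |

Derivation:
Line 1: ['cloud', 'bright', 'bear', 'red'] (min_width=21, slack=0)
Line 2: ['bean', 'a', 'festival', 'cold'] (min_width=20, slack=1)
Line 3: ['bread', 'big', 'walk', 'draw'] (min_width=19, slack=2)
Line 4: ['developer', 'mineral'] (min_width=17, slack=4)
Line 5: ['slow', 'happy', 'brick'] (min_width=16, slack=5)
Line 6: ['banana', 'my', 'by'] (min_width=12, slack=9)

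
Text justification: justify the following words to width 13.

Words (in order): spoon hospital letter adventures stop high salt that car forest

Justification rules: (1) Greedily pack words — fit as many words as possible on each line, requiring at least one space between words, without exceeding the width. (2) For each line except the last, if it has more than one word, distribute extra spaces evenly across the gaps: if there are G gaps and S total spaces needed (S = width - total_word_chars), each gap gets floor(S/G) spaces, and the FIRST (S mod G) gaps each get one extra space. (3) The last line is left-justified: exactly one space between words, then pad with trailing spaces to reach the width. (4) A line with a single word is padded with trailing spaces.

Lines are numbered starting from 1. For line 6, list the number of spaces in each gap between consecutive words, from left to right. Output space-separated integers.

Answer: 1 1

Derivation:
Line 1: ['spoon'] (min_width=5, slack=8)
Line 2: ['hospital'] (min_width=8, slack=5)
Line 3: ['letter'] (min_width=6, slack=7)
Line 4: ['adventures'] (min_width=10, slack=3)
Line 5: ['stop', 'high'] (min_width=9, slack=4)
Line 6: ['salt', 'that', 'car'] (min_width=13, slack=0)
Line 7: ['forest'] (min_width=6, slack=7)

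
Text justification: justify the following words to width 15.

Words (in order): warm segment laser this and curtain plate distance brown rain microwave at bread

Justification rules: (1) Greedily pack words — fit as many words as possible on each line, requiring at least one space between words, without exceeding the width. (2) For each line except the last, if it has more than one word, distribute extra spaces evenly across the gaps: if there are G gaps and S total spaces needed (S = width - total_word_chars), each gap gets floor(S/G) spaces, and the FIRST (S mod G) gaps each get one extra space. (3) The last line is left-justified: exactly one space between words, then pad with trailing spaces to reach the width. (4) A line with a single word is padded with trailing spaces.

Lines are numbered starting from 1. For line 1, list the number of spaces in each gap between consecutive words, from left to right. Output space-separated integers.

Answer: 4

Derivation:
Line 1: ['warm', 'segment'] (min_width=12, slack=3)
Line 2: ['laser', 'this', 'and'] (min_width=14, slack=1)
Line 3: ['curtain', 'plate'] (min_width=13, slack=2)
Line 4: ['distance', 'brown'] (min_width=14, slack=1)
Line 5: ['rain', 'microwave'] (min_width=14, slack=1)
Line 6: ['at', 'bread'] (min_width=8, slack=7)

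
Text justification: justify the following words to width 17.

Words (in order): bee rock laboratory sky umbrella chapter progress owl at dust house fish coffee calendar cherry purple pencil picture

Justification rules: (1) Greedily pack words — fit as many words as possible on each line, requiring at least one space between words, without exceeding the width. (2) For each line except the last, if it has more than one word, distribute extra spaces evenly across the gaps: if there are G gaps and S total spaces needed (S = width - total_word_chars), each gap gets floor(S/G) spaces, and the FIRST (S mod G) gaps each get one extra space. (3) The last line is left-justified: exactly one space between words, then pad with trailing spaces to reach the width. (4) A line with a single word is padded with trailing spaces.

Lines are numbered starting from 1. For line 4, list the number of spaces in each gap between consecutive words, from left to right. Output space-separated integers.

Line 1: ['bee', 'rock'] (min_width=8, slack=9)
Line 2: ['laboratory', 'sky'] (min_width=14, slack=3)
Line 3: ['umbrella', 'chapter'] (min_width=16, slack=1)
Line 4: ['progress', 'owl', 'at'] (min_width=15, slack=2)
Line 5: ['dust', 'house', 'fish'] (min_width=15, slack=2)
Line 6: ['coffee', 'calendar'] (min_width=15, slack=2)
Line 7: ['cherry', 'purple'] (min_width=13, slack=4)
Line 8: ['pencil', 'picture'] (min_width=14, slack=3)

Answer: 2 2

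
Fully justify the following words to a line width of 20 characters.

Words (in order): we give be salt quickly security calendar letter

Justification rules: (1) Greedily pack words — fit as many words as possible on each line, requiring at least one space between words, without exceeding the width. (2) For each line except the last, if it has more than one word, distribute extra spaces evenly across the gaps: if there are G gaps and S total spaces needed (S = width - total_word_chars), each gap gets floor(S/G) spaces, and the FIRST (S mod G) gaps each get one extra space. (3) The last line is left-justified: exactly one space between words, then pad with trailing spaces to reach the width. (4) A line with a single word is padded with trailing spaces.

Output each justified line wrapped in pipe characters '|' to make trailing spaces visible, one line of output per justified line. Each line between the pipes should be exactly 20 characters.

Answer: |we   give   be  salt|
|quickly     security|
|calendar letter     |

Derivation:
Line 1: ['we', 'give', 'be', 'salt'] (min_width=15, slack=5)
Line 2: ['quickly', 'security'] (min_width=16, slack=4)
Line 3: ['calendar', 'letter'] (min_width=15, slack=5)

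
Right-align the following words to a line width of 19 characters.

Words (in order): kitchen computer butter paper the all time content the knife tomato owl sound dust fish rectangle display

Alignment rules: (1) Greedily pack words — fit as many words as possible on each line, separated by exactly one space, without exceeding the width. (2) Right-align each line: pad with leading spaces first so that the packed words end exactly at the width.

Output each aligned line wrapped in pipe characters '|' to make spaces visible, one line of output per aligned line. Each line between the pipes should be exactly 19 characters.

Answer: |   kitchen computer|
|   butter paper the|
|   all time content|
|   the knife tomato|
|owl sound dust fish|
|  rectangle display|

Derivation:
Line 1: ['kitchen', 'computer'] (min_width=16, slack=3)
Line 2: ['butter', 'paper', 'the'] (min_width=16, slack=3)
Line 3: ['all', 'time', 'content'] (min_width=16, slack=3)
Line 4: ['the', 'knife', 'tomato'] (min_width=16, slack=3)
Line 5: ['owl', 'sound', 'dust', 'fish'] (min_width=19, slack=0)
Line 6: ['rectangle', 'display'] (min_width=17, slack=2)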